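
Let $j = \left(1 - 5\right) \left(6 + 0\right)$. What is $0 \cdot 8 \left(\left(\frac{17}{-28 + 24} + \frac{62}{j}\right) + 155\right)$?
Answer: $0$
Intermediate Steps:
$j = -24$ ($j = \left(-4\right) 6 = -24$)
$0 \cdot 8 \left(\left(\frac{17}{-28 + 24} + \frac{62}{j}\right) + 155\right) = 0 \cdot 8 \left(\left(\frac{17}{-28 + 24} + \frac{62}{-24}\right) + 155\right) = 0 \left(\left(\frac{17}{-4} + 62 \left(- \frac{1}{24}\right)\right) + 155\right) = 0 \left(\left(17 \left(- \frac{1}{4}\right) - \frac{31}{12}\right) + 155\right) = 0 \left(\left(- \frac{17}{4} - \frac{31}{12}\right) + 155\right) = 0 \left(- \frac{41}{6} + 155\right) = 0 \cdot \frac{889}{6} = 0$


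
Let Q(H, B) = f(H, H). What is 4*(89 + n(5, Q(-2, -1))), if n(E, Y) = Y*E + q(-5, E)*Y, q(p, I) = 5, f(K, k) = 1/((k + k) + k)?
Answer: 1048/3 ≈ 349.33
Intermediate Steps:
f(K, k) = 1/(3*k) (f(K, k) = 1/(2*k + k) = 1/(3*k))
Q(H, B) = 1/(3*H)
n(E, Y) = 5*Y + E*Y (n(E, Y) = Y*E + 5*Y = E*Y + 5*Y = 5*Y + E*Y)
4*(89 + n(5, Q(-2, -1))) = 4*(89 + ((⅓)/(-2))*(5 + 5)) = 4*(89 + ((⅓)*(-½))*10) = 4*(89 - ⅙*10) = 4*(89 - 5/3) = 4*(262/3) = 1048/3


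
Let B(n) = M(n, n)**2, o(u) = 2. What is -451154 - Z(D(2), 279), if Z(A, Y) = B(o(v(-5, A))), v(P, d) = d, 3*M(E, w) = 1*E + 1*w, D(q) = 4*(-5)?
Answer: -4060402/9 ≈ -4.5116e+5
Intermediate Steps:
D(q) = -20
M(E, w) = E/3 + w/3 (M(E, w) = (1*E + 1*w)/3 = (E + w)/3 = E/3 + w/3)
B(n) = 4*n**2/9 (B(n) = (n/3 + n/3)**2 = (2*n/3)**2 = 4*n**2/9)
Z(A, Y) = 16/9 (Z(A, Y) = (4/9)*2**2 = (4/9)*4 = 16/9)
-451154 - Z(D(2), 279) = -451154 - 1*16/9 = -451154 - 16/9 = -4060402/9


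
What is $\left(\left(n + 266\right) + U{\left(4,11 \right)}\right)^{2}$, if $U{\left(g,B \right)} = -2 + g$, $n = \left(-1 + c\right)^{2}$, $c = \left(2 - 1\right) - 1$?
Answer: $72361$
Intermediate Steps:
$c = 0$ ($c = 1 - 1 = 0$)
$n = 1$ ($n = \left(-1 + 0\right)^{2} = \left(-1\right)^{2} = 1$)
$\left(\left(n + 266\right) + U{\left(4,11 \right)}\right)^{2} = \left(\left(1 + 266\right) + \left(-2 + 4\right)\right)^{2} = \left(267 + 2\right)^{2} = 269^{2} = 72361$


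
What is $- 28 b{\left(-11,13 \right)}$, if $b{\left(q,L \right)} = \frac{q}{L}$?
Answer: $\frac{308}{13} \approx 23.692$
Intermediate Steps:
$- 28 b{\left(-11,13 \right)} = - 28 \left(- \frac{11}{13}\right) = - 28 \left(\left(-11\right) \frac{1}{13}\right) = \left(-28\right) \left(- \frac{11}{13}\right) = \frac{308}{13}$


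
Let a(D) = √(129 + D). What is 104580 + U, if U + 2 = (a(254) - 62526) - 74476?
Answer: -32424 + √383 ≈ -32404.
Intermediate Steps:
U = -137004 + √383 (U = -2 + ((√(129 + 254) - 62526) - 74476) = -2 + ((√383 - 62526) - 74476) = -2 + ((-62526 + √383) - 74476) = -2 + (-137002 + √383) = -137004 + √383 ≈ -1.3698e+5)
104580 + U = 104580 + (-137004 + √383) = -32424 + √383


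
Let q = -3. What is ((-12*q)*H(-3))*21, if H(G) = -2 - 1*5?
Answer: -5292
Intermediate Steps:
H(G) = -7 (H(G) = -2 - 5 = -7)
((-12*q)*H(-3))*21 = (-12*(-3)*(-7))*21 = (36*(-7))*21 = -252*21 = -5292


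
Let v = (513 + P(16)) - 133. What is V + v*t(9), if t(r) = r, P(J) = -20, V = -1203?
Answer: 2037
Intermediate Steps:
v = 360 (v = (513 - 20) - 133 = 493 - 133 = 360)
V + v*t(9) = -1203 + 360*9 = -1203 + 3240 = 2037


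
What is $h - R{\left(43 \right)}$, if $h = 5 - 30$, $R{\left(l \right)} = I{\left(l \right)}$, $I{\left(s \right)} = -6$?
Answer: $-19$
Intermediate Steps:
$R{\left(l \right)} = -6$
$h = -25$ ($h = 5 - 30 = -25$)
$h - R{\left(43 \right)} = -25 - -6 = -25 + 6 = -19$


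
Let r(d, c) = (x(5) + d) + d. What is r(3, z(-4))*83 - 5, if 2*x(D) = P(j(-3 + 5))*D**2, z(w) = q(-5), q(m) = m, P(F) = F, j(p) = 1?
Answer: 3061/2 ≈ 1530.5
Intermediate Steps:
z(w) = -5
x(D) = D**2/2 (x(D) = (1*D**2)/2 = D**2/2)
r(d, c) = 25/2 + 2*d (r(d, c) = ((1/2)*5**2 + d) + d = ((1/2)*25 + d) + d = (25/2 + d) + d = 25/2 + 2*d)
r(3, z(-4))*83 - 5 = (25/2 + 2*3)*83 - 5 = (25/2 + 6)*83 - 5 = (37/2)*83 - 5 = 3071/2 - 5 = 3061/2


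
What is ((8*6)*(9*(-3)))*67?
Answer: -86832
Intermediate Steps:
((8*6)*(9*(-3)))*67 = (48*(-27))*67 = -1296*67 = -86832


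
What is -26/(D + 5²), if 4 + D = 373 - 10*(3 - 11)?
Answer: -13/237 ≈ -0.054852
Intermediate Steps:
D = 449 (D = -4 + (373 - 10*(3 - 11)) = -4 + (373 - 10*(-8)) = -4 + (373 + 80) = -4 + 453 = 449)
-26/(D + 5²) = -26/(449 + 5²) = -26/(449 + 25) = -26/474 = -26*1/474 = -13/237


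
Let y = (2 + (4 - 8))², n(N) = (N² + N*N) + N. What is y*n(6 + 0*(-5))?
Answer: 312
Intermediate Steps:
n(N) = N + 2*N² (n(N) = (N² + N²) + N = 2*N² + N = N + 2*N²)
y = 4 (y = (2 - 4)² = (-2)² = 4)
y*n(6 + 0*(-5)) = 4*((6 + 0*(-5))*(1 + 2*(6 + 0*(-5)))) = 4*((6 + 0)*(1 + 2*(6 + 0))) = 4*(6*(1 + 2*6)) = 4*(6*(1 + 12)) = 4*(6*13) = 4*78 = 312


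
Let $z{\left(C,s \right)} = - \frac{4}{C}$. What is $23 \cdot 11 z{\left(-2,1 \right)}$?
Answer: $506$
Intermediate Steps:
$23 \cdot 11 z{\left(-2,1 \right)} = 23 \cdot 11 \left(- \frac{4}{-2}\right) = 253 \left(\left(-4\right) \left(- \frac{1}{2}\right)\right) = 253 \cdot 2 = 506$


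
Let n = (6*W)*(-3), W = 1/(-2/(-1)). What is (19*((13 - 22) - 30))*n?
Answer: 6669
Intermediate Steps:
W = 1/2 (W = 1/(-2*(-1)) = 1/2 ≈ 0.50000)
n = -9 (n = (6*(1/2))*(-3) = 3*(-3) = -9)
(19*((13 - 22) - 30))*n = (19*((13 - 22) - 30))*(-9) = (19*(-9 - 30))*(-9) = (19*(-39))*(-9) = -741*(-9) = 6669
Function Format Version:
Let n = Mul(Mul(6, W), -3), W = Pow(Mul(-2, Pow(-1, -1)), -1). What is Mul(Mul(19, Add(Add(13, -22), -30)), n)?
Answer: 6669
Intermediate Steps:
W = Rational(1, 2) (W = Pow(Mul(-2, -1), -1) = Pow(2, -1) = Rational(1, 2) ≈ 0.50000)
n = -9 (n = Mul(Mul(6, Rational(1, 2)), -3) = Mul(3, -3) = -9)
Mul(Mul(19, Add(Add(13, -22), -30)), n) = Mul(Mul(19, Add(Add(13, -22), -30)), -9) = Mul(Mul(19, Add(-9, -30)), -9) = Mul(Mul(19, -39), -9) = Mul(-741, -9) = 6669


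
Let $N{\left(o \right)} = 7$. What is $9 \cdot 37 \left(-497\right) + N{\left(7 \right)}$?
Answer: $-165494$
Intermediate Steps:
$9 \cdot 37 \left(-497\right) + N{\left(7 \right)} = 9 \cdot 37 \left(-497\right) + 7 = 333 \left(-497\right) + 7 = -165501 + 7 = -165494$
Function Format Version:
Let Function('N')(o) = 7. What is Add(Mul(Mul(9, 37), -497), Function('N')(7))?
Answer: -165494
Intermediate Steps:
Add(Mul(Mul(9, 37), -497), Function('N')(7)) = Add(Mul(Mul(9, 37), -497), 7) = Add(Mul(333, -497), 7) = Add(-165501, 7) = -165494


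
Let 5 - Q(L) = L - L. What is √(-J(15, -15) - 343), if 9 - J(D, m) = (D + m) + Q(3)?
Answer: I*√347 ≈ 18.628*I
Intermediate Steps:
Q(L) = 5 (Q(L) = 5 - (L - L) = 5 - 1*0 = 5 + 0 = 5)
J(D, m) = 4 - D - m (J(D, m) = 9 - ((D + m) + 5) = 9 - (5 + D + m) = 9 + (-5 - D - m) = 4 - D - m)
√(-J(15, -15) - 343) = √(-(4 - 1*15 - 1*(-15)) - 343) = √(-(4 - 15 + 15) - 343) = √(-1*4 - 343) = √(-4 - 343) = √(-347) = I*√347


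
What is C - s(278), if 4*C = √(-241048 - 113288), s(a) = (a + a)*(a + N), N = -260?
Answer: -10008 + I*√22146 ≈ -10008.0 + 148.82*I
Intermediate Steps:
s(a) = 2*a*(-260 + a) (s(a) = (a + a)*(a - 260) = (2*a)*(-260 + a) = 2*a*(-260 + a))
C = I*√22146 (C = √(-241048 - 113288)/4 = √(-354336)/4 = (4*I*√22146)/4 = I*√22146 ≈ 148.82*I)
C - s(278) = I*√22146 - 2*278*(-260 + 278) = I*√22146 - 2*278*18 = I*√22146 - 1*10008 = I*√22146 - 10008 = -10008 + I*√22146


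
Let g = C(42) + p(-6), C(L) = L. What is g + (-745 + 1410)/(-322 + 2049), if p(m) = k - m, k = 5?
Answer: 92196/1727 ≈ 53.385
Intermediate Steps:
p(m) = 5 - m
g = 53 (g = 42 + (5 - 1*(-6)) = 42 + (5 + 6) = 42 + 11 = 53)
g + (-745 + 1410)/(-322 + 2049) = 53 + (-745 + 1410)/(-322 + 2049) = 53 + 665/1727 = 92196/1727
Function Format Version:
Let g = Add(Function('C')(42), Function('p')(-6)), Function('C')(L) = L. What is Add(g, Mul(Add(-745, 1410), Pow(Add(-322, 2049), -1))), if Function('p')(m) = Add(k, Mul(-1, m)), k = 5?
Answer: Rational(92196, 1727) ≈ 53.385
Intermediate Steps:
Function('p')(m) = Add(5, Mul(-1, m))
g = 53 (g = Add(42, Add(5, Mul(-1, -6))) = Add(42, Add(5, 6)) = Add(42, 11) = 53)
Add(g, Mul(Add(-745, 1410), Pow(Add(-322, 2049), -1))) = Add(53, Mul(Add(-745, 1410), Pow(Add(-322, 2049), -1))) = Add(53, Mul(665, Pow(1727, -1))) = Add(53, Mul(665, Rational(1, 1727))) = Add(53, Rational(665, 1727)) = Rational(92196, 1727)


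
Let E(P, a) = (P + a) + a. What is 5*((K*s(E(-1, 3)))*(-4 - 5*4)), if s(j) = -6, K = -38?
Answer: -27360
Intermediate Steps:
E(P, a) = P + 2*a
5*((K*s(E(-1, 3)))*(-4 - 5*4)) = 5*((-38*(-6))*(-4 - 5*4)) = 5*(228*(-4 - 20)) = 5*(228*(-24)) = 5*(-5472) = -27360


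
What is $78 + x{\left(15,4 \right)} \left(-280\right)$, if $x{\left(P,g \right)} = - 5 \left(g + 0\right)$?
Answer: $5678$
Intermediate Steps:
$x{\left(P,g \right)} = - 5 g$
$78 + x{\left(15,4 \right)} \left(-280\right) = 78 + \left(-5\right) 4 \left(-280\right) = 78 - -5600 = 78 + 5600 = 5678$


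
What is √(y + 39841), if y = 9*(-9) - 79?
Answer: 3*√4409 ≈ 199.20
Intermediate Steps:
y = -160 (y = -81 - 79 = -160)
√(y + 39841) = √(-160 + 39841) = √39681 = 3*√4409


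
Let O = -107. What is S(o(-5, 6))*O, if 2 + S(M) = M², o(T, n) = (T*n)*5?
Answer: -2407286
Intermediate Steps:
o(T, n) = 5*T*n
S(M) = -2 + M²
S(o(-5, 6))*O = (-2 + (5*(-5)*6)²)*(-107) = (-2 + (-150)²)*(-107) = (-2 + 22500)*(-107) = 22498*(-107) = -2407286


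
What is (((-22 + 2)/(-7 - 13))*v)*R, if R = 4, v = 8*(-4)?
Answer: -128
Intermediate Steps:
v = -32
(((-22 + 2)/(-7 - 13))*v)*R = (((-22 + 2)/(-7 - 13))*(-32))*4 = (-20/(-20)*(-32))*4 = (-20*(-1/20)*(-32))*4 = (1*(-32))*4 = -32*4 = -128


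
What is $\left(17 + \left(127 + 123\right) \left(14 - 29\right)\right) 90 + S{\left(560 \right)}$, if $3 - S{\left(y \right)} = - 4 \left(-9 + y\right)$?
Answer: $-333763$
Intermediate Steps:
$S{\left(y \right)} = -33 + 4 y$ ($S{\left(y \right)} = 3 - - 4 \left(-9 + y\right) = 3 - \left(36 - 4 y\right) = 3 + \left(-36 + 4 y\right) = -33 + 4 y$)
$\left(17 + \left(127 + 123\right) \left(14 - 29\right)\right) 90 + S{\left(560 \right)} = \left(17 + \left(127 + 123\right) \left(14 - 29\right)\right) 90 + \left(-33 + 4 \cdot 560\right) = \left(17 + 250 \left(-15\right)\right) 90 + \left(-33 + 2240\right) = \left(17 - 3750\right) 90 + 2207 = \left(-3733\right) 90 + 2207 = -335970 + 2207 = -333763$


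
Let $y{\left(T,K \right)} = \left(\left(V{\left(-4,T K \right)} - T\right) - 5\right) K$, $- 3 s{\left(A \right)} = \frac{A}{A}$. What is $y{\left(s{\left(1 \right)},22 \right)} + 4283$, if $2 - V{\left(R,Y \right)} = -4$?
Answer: $\frac{12937}{3} \approx 4312.3$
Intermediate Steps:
$V{\left(R,Y \right)} = 6$ ($V{\left(R,Y \right)} = 2 - -4 = 2 + 4 = 6$)
$s{\left(A \right)} = - \frac{1}{3}$ ($s{\left(A \right)} = - \frac{A \frac{1}{A}}{3} = \left(- \frac{1}{3}\right) 1 = - \frac{1}{3}$)
$y{\left(T,K \right)} = K \left(1 - T\right)$ ($y{\left(T,K \right)} = \left(\left(6 - T\right) - 5\right) K = \left(1 - T\right) K = K \left(1 - T\right)$)
$y{\left(s{\left(1 \right)},22 \right)} + 4283 = 22 \left(1 - - \frac{1}{3}\right) + 4283 = 22 \left(1 + \frac{1}{3}\right) + 4283 = 22 \cdot \frac{4}{3} + 4283 = \frac{88}{3} + 4283 = \frac{12937}{3}$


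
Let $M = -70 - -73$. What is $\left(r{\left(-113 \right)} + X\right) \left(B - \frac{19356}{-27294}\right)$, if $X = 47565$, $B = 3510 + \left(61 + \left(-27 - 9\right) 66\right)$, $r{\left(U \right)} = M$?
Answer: $\frac{258735718608}{4549} \approx 5.6878 \cdot 10^{7}$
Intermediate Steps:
$M = 3$ ($M = -70 + 73 = 3$)
$r{\left(U \right)} = 3$
$B = 1195$ ($B = 3510 + \left(61 + \left(-27 - 9\right) 66\right) = 3510 + \left(61 - 2376\right) = 3510 - 2315 = 1195$)
$\left(r{\left(-113 \right)} + X\right) \left(B - \frac{19356}{-27294}\right) = \left(3 + 47565\right) \left(1195 - \frac{19356}{-27294}\right) = 47568 \left(1195 - - \frac{3226}{4549}\right) = 47568 \left(1195 + \frac{3226}{4549}\right) = 47568 \cdot \frac{5439281}{4549} = \frac{258735718608}{4549}$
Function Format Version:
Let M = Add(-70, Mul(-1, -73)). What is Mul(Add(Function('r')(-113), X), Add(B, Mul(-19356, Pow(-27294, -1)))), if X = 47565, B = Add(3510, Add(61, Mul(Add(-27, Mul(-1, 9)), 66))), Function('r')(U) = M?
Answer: Rational(258735718608, 4549) ≈ 5.6878e+7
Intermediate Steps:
M = 3 (M = Add(-70, 73) = 3)
Function('r')(U) = 3
B = 1195 (B = Add(3510, Add(61, Mul(Add(-27, -9), 66))) = Add(3510, Add(61, Mul(-36, 66))) = Add(3510, Add(61, -2376)) = Add(3510, -2315) = 1195)
Mul(Add(Function('r')(-113), X), Add(B, Mul(-19356, Pow(-27294, -1)))) = Mul(Add(3, 47565), Add(1195, Mul(-19356, Pow(-27294, -1)))) = Mul(47568, Add(1195, Mul(-19356, Rational(-1, 27294)))) = Mul(47568, Add(1195, Rational(3226, 4549))) = Mul(47568, Rational(5439281, 4549)) = Rational(258735718608, 4549)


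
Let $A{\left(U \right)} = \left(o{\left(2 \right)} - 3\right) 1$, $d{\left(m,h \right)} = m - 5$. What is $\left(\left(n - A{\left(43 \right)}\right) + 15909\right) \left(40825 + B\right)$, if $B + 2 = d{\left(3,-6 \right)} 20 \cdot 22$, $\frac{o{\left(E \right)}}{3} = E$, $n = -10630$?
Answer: $210739268$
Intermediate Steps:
$d{\left(m,h \right)} = -5 + m$
$o{\left(E \right)} = 3 E$
$B = -882$ ($B = -2 + \left(-5 + 3\right) 20 \cdot 22 = -2 + \left(-2\right) 20 \cdot 22 = -2 - 880 = -882$)
$A{\left(U \right)} = 3$ ($A{\left(U \right)} = \left(3 \cdot 2 - 3\right) 1 = \left(6 - 3\right) 1 = 3 \cdot 1 = 3$)
$\left(\left(n - A{\left(43 \right)}\right) + 15909\right) \left(40825 + B\right) = \left(\left(-10630 - 3\right) + 15909\right) \left(40825 - 882\right) = \left(\left(-10630 - 3\right) + 15909\right) 39943 = \left(-10633 + 15909\right) 39943 = 5276 \cdot 39943 = 210739268$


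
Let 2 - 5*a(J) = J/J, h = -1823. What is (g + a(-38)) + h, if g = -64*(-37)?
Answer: 2726/5 ≈ 545.20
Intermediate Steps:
a(J) = ⅕ (a(J) = ⅖ - J/(5*J) = ⅖ - ⅕*1 = ⅖ - ⅕ = ⅕)
g = 2368
(g + a(-38)) + h = (2368 + ⅕) - 1823 = 11841/5 - 1823 = 2726/5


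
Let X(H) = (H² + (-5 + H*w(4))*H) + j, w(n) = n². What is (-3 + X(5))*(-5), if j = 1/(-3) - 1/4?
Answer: -23785/12 ≈ -1982.1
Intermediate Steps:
j = -7/12 (j = 1*(-⅓) - 1*¼ = -⅓ - ¼ = -7/12 ≈ -0.58333)
X(H) = -7/12 + H² + H*(-5 + 16*H) (X(H) = (H² + (-5 + H*4²)*H) - 7/12 = (H² + (-5 + H*16)*H) - 7/12 = (H² + (-5 + 16*H)*H) - 7/12 = (H² + H*(-5 + 16*H)) - 7/12 = -7/12 + H² + H*(-5 + 16*H))
(-3 + X(5))*(-5) = (-3 + (-7/12 - 5*5 + 17*5²))*(-5) = (-3 + (-7/12 - 25 + 17*25))*(-5) = (-3 + (-7/12 - 25 + 425))*(-5) = (-3 + 4793/12)*(-5) = (4757/12)*(-5) = -23785/12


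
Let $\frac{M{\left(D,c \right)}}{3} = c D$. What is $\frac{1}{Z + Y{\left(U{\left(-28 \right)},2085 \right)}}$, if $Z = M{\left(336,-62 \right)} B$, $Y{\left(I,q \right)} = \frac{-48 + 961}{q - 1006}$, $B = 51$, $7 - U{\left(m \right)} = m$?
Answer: $- \frac{13}{41434837} \approx -3.1375 \cdot 10^{-7}$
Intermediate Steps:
$U{\left(m \right)} = 7 - m$
$Y{\left(I,q \right)} = \frac{913}{-1006 + q}$
$M{\left(D,c \right)} = 3 D c$ ($M{\left(D,c \right)} = 3 c D = 3 D c$)
$Z = -3187296$ ($Z = 3 \cdot 336 \left(-62\right) 51 = \left(-62496\right) 51 = -3187296$)
$\frac{1}{Z + Y{\left(U{\left(-28 \right)},2085 \right)}} = \frac{1}{-3187296 + \frac{913}{-1006 + 2085}} = \frac{1}{-3187296 + \frac{913}{1079}} = \frac{1}{-3187296 + 913 \cdot \frac{1}{1079}} = \frac{1}{-3187296 + \frac{11}{13}} = \frac{1}{- \frac{41434837}{13}} = - \frac{13}{41434837}$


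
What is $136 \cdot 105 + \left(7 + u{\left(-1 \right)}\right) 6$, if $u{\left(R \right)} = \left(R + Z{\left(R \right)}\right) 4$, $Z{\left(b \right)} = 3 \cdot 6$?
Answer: $14730$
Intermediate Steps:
$Z{\left(b \right)} = 18$
$u{\left(R \right)} = 72 + 4 R$ ($u{\left(R \right)} = \left(R + 18\right) 4 = \left(18 + R\right) 4 = 72 + 4 R$)
$136 \cdot 105 + \left(7 + u{\left(-1 \right)}\right) 6 = 136 \cdot 105 + \left(7 + \left(72 + 4 \left(-1\right)\right)\right) 6 = 14280 + \left(7 + \left(72 - 4\right)\right) 6 = 14280 + \left(7 + 68\right) 6 = 14280 + 75 \cdot 6 = 14280 + 450 = 14730$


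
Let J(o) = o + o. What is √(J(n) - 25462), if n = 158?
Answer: 3*I*√2794 ≈ 158.57*I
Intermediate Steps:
J(o) = 2*o
√(J(n) - 25462) = √(2*158 - 25462) = √(316 - 25462) = √(-25146) = 3*I*√2794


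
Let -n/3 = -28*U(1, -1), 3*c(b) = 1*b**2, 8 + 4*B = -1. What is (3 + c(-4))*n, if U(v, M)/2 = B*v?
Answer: -3150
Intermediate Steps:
B = -9/4 (B = -2 + (1/4)*(-1) = -2 - 1/4 = -9/4 ≈ -2.2500)
c(b) = b**2/3 (c(b) = (1*b**2)/3 = b**2/3)
U(v, M) = -9*v/2 (U(v, M) = 2*(-9*v/4) = -9*v/2)
n = -378 (n = -(-84)*(-9/2*1) = -(-84)*(-9)/2 = -3*126 = -378)
(3 + c(-4))*n = (3 + (1/3)*(-4)**2)*(-378) = (3 + (1/3)*16)*(-378) = (3 + 16/3)*(-378) = (25/3)*(-378) = -3150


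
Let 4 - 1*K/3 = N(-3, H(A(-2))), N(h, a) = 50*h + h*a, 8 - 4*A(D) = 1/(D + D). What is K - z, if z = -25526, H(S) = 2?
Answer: 26006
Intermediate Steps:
A(D) = 2 - 1/(8*D) (A(D) = 2 - 1/(4*(D + D)) = 2 - 1/(2*D)/4 = 2 - 1/(8*D))
N(h, a) = 50*h + a*h
K = 480 (K = 12 - (-9)*(50 + 2) = 12 - (-9)*52 = 12 - 3*(-156) = 12 + 468 = 480)
K - z = 480 - 1*(-25526) = 480 + 25526 = 26006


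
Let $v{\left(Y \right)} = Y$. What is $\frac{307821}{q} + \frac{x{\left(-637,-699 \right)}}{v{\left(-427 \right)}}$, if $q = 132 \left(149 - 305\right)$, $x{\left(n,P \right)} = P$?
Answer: $- \frac{39015253}{2930928} \approx -13.312$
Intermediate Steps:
$q = -20592$ ($q = 132 \left(-156\right) = -20592$)
$\frac{307821}{q} + \frac{x{\left(-637,-699 \right)}}{v{\left(-427 \right)}} = \frac{307821}{-20592} - \frac{699}{-427} = 307821 \left(- \frac{1}{20592}\right) - - \frac{699}{427} = - \frac{102607}{6864} + \frac{699}{427} = - \frac{39015253}{2930928}$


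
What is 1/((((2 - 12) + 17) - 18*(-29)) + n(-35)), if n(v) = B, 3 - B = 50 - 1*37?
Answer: 1/519 ≈ 0.0019268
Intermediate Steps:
B = -10 (B = 3 - (50 - 1*37) = 3 - (50 - 37) = 3 - 1*13 = 3 - 13 = -10)
n(v) = -10
1/((((2 - 12) + 17) - 18*(-29)) + n(-35)) = 1/((((2 - 12) + 17) - 18*(-29)) - 10) = 1/(((-10 + 17) + 522) - 10) = 1/((7 + 522) - 10) = 1/(529 - 10) = 1/519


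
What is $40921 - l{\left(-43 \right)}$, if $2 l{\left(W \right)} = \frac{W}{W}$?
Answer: $\frac{81841}{2} \approx 40921.0$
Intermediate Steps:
$l{\left(W \right)} = \frac{1}{2}$ ($l{\left(W \right)} = \frac{W \frac{1}{W}}{2} = \frac{1}{2} \cdot 1 = \frac{1}{2}$)
$40921 - l{\left(-43 \right)} = 40921 - \frac{1}{2} = \frac{81841}{2}$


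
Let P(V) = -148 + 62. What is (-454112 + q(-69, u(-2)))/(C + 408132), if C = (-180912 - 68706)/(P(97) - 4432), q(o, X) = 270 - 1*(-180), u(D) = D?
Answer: -341607486/307364999 ≈ -1.1114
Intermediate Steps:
q(o, X) = 450 (q(o, X) = 270 + 180 = 450)
P(V) = -86
C = 41603/753 (C = (-180912 - 68706)/(-86 - 4432) = -249618/(-4518) = -249618*(-1/4518) = 41603/753 ≈ 55.250)
(-454112 + q(-69, u(-2)))/(C + 408132) = (-454112 + 450)/(41603/753 + 408132) = -453662/307364999/753 = -453662*753/307364999 = -341607486/307364999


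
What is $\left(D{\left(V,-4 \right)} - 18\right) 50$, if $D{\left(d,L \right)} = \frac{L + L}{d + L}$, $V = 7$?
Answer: $- \frac{3100}{3} \approx -1033.3$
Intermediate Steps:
$D{\left(d,L \right)} = \frac{2 L}{L + d}$
$\left(D{\left(V,-4 \right)} - 18\right) 50 = \left(2 \left(-4\right) \frac{1}{-4 + 7} - 18\right) 50 = \left(2 \left(-4\right) \frac{1}{3} - 18\right) 50 = \left(- \frac{8}{3} - 18\right) 50 = \left(- \frac{62}{3}\right) 50 = - \frac{3100}{3}$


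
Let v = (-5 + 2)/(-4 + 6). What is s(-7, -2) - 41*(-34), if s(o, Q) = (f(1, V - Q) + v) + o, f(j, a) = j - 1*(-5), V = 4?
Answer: 2783/2 ≈ 1391.5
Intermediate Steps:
v = -3/2 ≈ -1.5000
f(j, a) = 5 + j (f(j, a) = j + 5 = 5 + j)
s(o, Q) = 9/2 + o (s(o, Q) = ((5 + 1) - 3/2) + o = (6 - 3/2) + o = 9/2 + o)
s(-7, -2) - 41*(-34) = (9/2 - 7) - 41*(-34) = -5/2 + 1394 = 2783/2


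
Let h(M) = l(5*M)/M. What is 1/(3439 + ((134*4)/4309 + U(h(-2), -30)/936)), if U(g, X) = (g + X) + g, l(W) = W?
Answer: 1008306/3467668213 ≈ 0.00029077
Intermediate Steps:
h(M) = 5 (h(M) = (5*M)/M = 5)
U(g, X) = X + 2*g (U(g, X) = (X + g) + g = X + 2*g)
1/(3439 + ((134*4)/4309 + U(h(-2), -30)/936)) = 1/(3439 + ((134*4)/4309 + (-30 + 2*5)/936)) = 1/(3439 + (536*(1/4309) + (-30 + 10)*(1/936))) = 1/(3439 + (536/4309 - 20*1/936)) = 1/(3439 + (536/4309 - 5/234)) = 1/(3439 + 103879/1008306) = 1/(3467668213/1008306) = 1008306/3467668213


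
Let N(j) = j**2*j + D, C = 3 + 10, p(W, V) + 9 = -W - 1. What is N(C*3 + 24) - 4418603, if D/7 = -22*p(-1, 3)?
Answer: -4167170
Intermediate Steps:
p(W, V) = -10 - W (p(W, V) = -9 + (-W - 1) = -9 + (-1 - W) = -10 - W)
C = 13
D = 1386 (D = 7*(-22*(-10 - 1*(-1))) = 7*(-22*(-10 + 1)) = 7*(-22*(-9)) = 7*198 = 1386)
N(j) = 1386 + j**3 (N(j) = j**2*j + 1386 = j**3 + 1386 = 1386 + j**3)
N(C*3 + 24) - 4418603 = (1386 + (13*3 + 24)**3) - 4418603 = (1386 + (39 + 24)**3) - 4418603 = (1386 + 63**3) - 4418603 = (1386 + 250047) - 4418603 = 251433 - 4418603 = -4167170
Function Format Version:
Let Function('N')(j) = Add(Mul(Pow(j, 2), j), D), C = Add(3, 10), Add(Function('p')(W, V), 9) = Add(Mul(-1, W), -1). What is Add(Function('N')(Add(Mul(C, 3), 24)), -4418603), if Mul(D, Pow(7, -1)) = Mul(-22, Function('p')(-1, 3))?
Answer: -4167170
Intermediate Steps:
Function('p')(W, V) = Add(-10, Mul(-1, W)) (Function('p')(W, V) = Add(-9, Add(Mul(-1, W), -1)) = Add(-9, Add(-1, Mul(-1, W))) = Add(-10, Mul(-1, W)))
C = 13
D = 1386 (D = Mul(7, Mul(-22, Add(-10, Mul(-1, -1)))) = Mul(7, Mul(-22, Add(-10, 1))) = Mul(7, Mul(-22, -9)) = Mul(7, 198) = 1386)
Function('N')(j) = Add(1386, Pow(j, 3)) (Function('N')(j) = Add(Mul(Pow(j, 2), j), 1386) = Add(Pow(j, 3), 1386) = Add(1386, Pow(j, 3)))
Add(Function('N')(Add(Mul(C, 3), 24)), -4418603) = Add(Add(1386, Pow(Add(Mul(13, 3), 24), 3)), -4418603) = Add(Add(1386, Pow(Add(39, 24), 3)), -4418603) = Add(Add(1386, Pow(63, 3)), -4418603) = Add(Add(1386, 250047), -4418603) = Add(251433, -4418603) = -4167170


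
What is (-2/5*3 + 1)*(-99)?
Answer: 99/5 ≈ 19.800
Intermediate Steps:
(-2/5*3 + 1)*(-99) = (-2*⅕*3 + 1)*(-99) = (-⅖*3 + 1)*(-99) = (-6/5 + 1)*(-99) = -⅕*(-99) = 99/5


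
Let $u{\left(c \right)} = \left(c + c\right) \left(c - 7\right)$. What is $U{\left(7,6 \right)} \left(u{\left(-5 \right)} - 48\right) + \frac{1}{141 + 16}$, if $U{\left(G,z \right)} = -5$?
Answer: $- \frac{56519}{157} \approx -359.99$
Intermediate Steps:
$u{\left(c \right)} = 2 c \left(-7 + c\right)$
$U{\left(7,6 \right)} \left(u{\left(-5 \right)} - 48\right) + \frac{1}{141 + 16} = - 5 \left(2 \left(-5\right) \left(-7 - 5\right) - 48\right) + \frac{1}{141 + 16} = - 5 \left(2 \left(-5\right) \left(-12\right) - 48\right) + \frac{1}{157} = - 5 \left(120 - 48\right) + \frac{1}{157} = \left(-5\right) 72 + \frac{1}{157} = -360 + \frac{1}{157} = - \frac{56519}{157}$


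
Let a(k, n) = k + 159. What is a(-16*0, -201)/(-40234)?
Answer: -159/40234 ≈ -0.0039519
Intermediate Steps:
a(k, n) = 159 + k
a(-16*0, -201)/(-40234) = (159 - 16*0)/(-40234) = (159 + 0)*(-1/40234) = 159*(-1/40234) = -159/40234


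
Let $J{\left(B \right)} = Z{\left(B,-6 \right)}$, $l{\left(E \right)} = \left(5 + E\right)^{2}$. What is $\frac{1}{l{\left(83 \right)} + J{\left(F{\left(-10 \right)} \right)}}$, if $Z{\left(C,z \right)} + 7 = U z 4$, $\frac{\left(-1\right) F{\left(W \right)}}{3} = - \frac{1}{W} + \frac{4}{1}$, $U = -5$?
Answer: $\frac{1}{7857} \approx 0.00012728$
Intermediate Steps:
$F{\left(W \right)} = -12 + \frac{3}{W}$ ($F{\left(W \right)} = - 3 \left(- \frac{1}{W} + \frac{4}{1}\right) = - 3 \left(- \frac{1}{W} + 4 \cdot 1\right) = - 3 \left(- \frac{1}{W} + 4\right) = - 3 \left(4 - \frac{1}{W}\right) = -12 + \frac{3}{W}$)
$Z{\left(C,z \right)} = -7 - 20 z$ ($Z{\left(C,z \right)} = -7 + - 5 z 4 = -7 - 20 z$)
$J{\left(B \right)} = 113$ ($J{\left(B \right)} = -7 - -120 = -7 + 120 = 113$)
$\frac{1}{l{\left(83 \right)} + J{\left(F{\left(-10 \right)} \right)}} = \frac{1}{\left(5 + 83\right)^{2} + 113} = \frac{1}{88^{2} + 113} = \frac{1}{7744 + 113} = \frac{1}{7857}$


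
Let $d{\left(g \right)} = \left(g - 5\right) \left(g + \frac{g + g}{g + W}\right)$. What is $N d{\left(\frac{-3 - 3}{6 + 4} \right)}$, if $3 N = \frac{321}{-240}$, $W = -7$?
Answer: $- \frac{5243}{4750} \approx -1.1038$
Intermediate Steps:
$N = - \frac{107}{240}$ ($N = \frac{321 \frac{1}{-240}}{3} = \frac{321 \left(- \frac{1}{240}\right)}{3} = \frac{1}{3} \left(- \frac{107}{80}\right) = - \frac{107}{240} \approx -0.44583$)
$d{\left(g \right)} = \left(-5 + g\right) \left(g + \frac{2 g}{-7 + g}\right)$ ($d{\left(g \right)} = \left(g - 5\right) \left(g + \frac{g + g}{g - 7}\right) = \left(-5 + g\right) \left(g + \frac{2 g}{-7 + g}\right)$)
$N d{\left(\frac{-3 - 3}{6 + 4} \right)} = - \frac{107 \frac{\frac{-3 - 3}{6 + 4} \left(25 + \left(\frac{-3 - 3}{6 + 4}\right)^{2} - 10 \frac{-3 - 3}{6 + 4}\right)}{-7 + \frac{-3 - 3}{6 + 4}}}{240} = - \frac{107 \frac{- \frac{6}{10} \left(25 + \left(- \frac{6}{10}\right)^{2} - 10 \left(- \frac{6}{10}\right)\right)}{-7 - \frac{6}{10}}}{240} = - \frac{107 \frac{\left(-6\right) \frac{1}{10} \left(25 + \left(\left(-6\right) \frac{1}{10}\right)^{2} - 10 \left(\left(-6\right) \frac{1}{10}\right)\right)}{-7 - \frac{3}{5}}}{240} = - \frac{107 \left(- \frac{3 \left(25 + \left(- \frac{3}{5}\right)^{2} - -6\right)}{5 \left(-7 - \frac{3}{5}\right)}\right)}{240} = - \frac{107 \left(- \frac{3 \left(25 + \frac{9}{25} + 6\right)}{5 \left(- \frac{38}{5}\right)}\right)}{240} = - \frac{107 \left(\left(- \frac{3}{5}\right) \left(- \frac{5}{38}\right) \frac{784}{25}\right)}{240} = \left(- \frac{107}{240}\right) \frac{1176}{475} = - \frac{5243}{4750}$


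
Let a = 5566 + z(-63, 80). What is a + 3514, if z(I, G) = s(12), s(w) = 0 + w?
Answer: 9092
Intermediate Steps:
s(w) = w
z(I, G) = 12
a = 5578 (a = 5566 + 12 = 5578)
a + 3514 = 5578 + 3514 = 9092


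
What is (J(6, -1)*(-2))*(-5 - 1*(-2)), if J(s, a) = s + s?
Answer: 72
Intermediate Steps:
J(s, a) = 2*s
(J(6, -1)*(-2))*(-5 - 1*(-2)) = ((2*6)*(-2))*(-5 - 1*(-2)) = (12*(-2))*(-5 + 2) = -24*(-3) = 72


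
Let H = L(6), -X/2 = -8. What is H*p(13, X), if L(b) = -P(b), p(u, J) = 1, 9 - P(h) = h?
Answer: -3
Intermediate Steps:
X = 16 (X = -2*(-8) = 16)
P(h) = 9 - h
L(b) = -9 + b (L(b) = -(9 - b) = -9 + b)
H = -3 (H = -9 + 6 = -3)
H*p(13, X) = -3*1 = -3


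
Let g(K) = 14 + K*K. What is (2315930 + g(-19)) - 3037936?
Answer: -721631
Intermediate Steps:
g(K) = 14 + K²
(2315930 + g(-19)) - 3037936 = (2315930 + (14 + (-19)²)) - 3037936 = (2315930 + (14 + 361)) - 3037936 = (2315930 + 375) - 3037936 = 2316305 - 3037936 = -721631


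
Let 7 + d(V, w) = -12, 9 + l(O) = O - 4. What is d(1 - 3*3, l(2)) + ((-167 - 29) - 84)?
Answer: -299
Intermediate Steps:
l(O) = -13 + O (l(O) = -9 + (O - 4) = -9 + (-4 + O) = -13 + O)
d(V, w) = -19 (d(V, w) = -7 - 12 = -19)
d(1 - 3*3, l(2)) + ((-167 - 29) - 84) = -19 + ((-167 - 29) - 84) = -19 + (-196 - 84) = -19 - 280 = -299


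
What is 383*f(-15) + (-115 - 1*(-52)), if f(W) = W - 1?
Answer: -6191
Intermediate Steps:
f(W) = -1 + W
383*f(-15) + (-115 - 1*(-52)) = 383*(-1 - 15) + (-115 - 1*(-52)) = 383*(-16) + (-115 + 52) = -6128 - 63 = -6191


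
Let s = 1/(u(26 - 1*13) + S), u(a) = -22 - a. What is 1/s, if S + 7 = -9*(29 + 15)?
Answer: -438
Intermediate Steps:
S = -403 (S = -7 - 9*(29 + 15) = -7 - 9*44 = -7 - 396 = -403)
s = -1/438 (s = 1/((-22 - (26 - 1*13)) - 403) = 1/((-22 - (26 - 13)) - 403) = 1/((-22 - 1*13) - 403) = 1/((-22 - 13) - 403) = 1/(-35 - 403) = 1/(-438) = -1/438 ≈ -0.0022831)
1/s = 1/(-1/438) = -438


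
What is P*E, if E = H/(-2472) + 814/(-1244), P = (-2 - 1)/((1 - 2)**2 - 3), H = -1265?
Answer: -109637/512528 ≈ -0.21391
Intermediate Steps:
P = 3/2 (P = -3/((-1)**2 - 3) = -3/(1 - 3) = -3/(-2) = -3*(-1/2) = 3/2 ≈ 1.5000)
E = -109637/768792 (E = -1265/(-2472) + 814/(-1244) = -1265*(-1/2472) + 814*(-1/1244) = 1265/2472 - 407/622 = -109637/768792 ≈ -0.14261)
P*E = (3/2)*(-109637/768792) = -109637/512528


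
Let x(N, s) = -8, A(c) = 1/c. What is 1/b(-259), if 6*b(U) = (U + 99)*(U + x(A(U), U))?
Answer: 1/7120 ≈ 0.00014045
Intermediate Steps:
b(U) = (-8 + U)*(99 + U)/6 (b(U) = ((U + 99)*(U - 8))/6 = ((99 + U)*(-8 + U))/6 = ((-8 + U)*(99 + U))/6 = (-8 + U)*(99 + U)/6)
1/b(-259) = 1/(-132 + (⅙)*(-259)² + (91/6)*(-259)) = 1/(-132 + (⅙)*67081 - 23569/6) = 1/(-132 + 67081/6 - 23569/6) = 1/7120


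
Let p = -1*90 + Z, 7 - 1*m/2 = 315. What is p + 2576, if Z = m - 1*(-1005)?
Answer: 2875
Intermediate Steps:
m = -616 (m = 14 - 2*315 = 14 - 630 = -616)
Z = 389 (Z = -616 - 1*(-1005) = -616 + 1005 = 389)
p = 299 (p = -1*90 + 389 = -90 + 389 = 299)
p + 2576 = 299 + 2576 = 2875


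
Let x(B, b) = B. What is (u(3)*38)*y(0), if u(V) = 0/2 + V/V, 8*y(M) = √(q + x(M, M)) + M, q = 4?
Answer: 19/2 ≈ 9.5000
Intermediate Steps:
y(M) = M/8 + √(4 + M)/8 (y(M) = (√(4 + M) + M)/8 = (M + √(4 + M))/8 = M/8 + √(4 + M)/8)
u(V) = 1 (u(V) = 0*(½) + 1 = 0 + 1 = 1)
(u(3)*38)*y(0) = (1*38)*((⅛)*0 + √(4 + 0)/8) = 38*(0 + √4/8) = 38*(0 + (⅛)*2) = 38*(0 + ¼) = 38*(¼) = 19/2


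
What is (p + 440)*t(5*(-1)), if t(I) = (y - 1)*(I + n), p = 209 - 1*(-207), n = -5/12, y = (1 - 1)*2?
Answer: 13910/3 ≈ 4636.7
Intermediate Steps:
y = 0 (y = 0*2 = 0)
n = -5/12 (n = -5*1/12 = -5/12 ≈ -0.41667)
p = 416 (p = 209 + 207 = 416)
t(I) = 5/12 - I (t(I) = (0 - 1)*(I - 5/12) = -(-5/12 + I) = 5/12 - I)
(p + 440)*t(5*(-1)) = (416 + 440)*(5/12 - 5*(-1)) = 856*(5/12 - 1*(-5)) = 856*(5/12 + 5) = 856*(65/12) = 13910/3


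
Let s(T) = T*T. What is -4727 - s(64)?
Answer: -8823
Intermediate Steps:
s(T) = T²
-4727 - s(64) = -4727 - 1*64² = -4727 - 1*4096 = -4727 - 4096 = -8823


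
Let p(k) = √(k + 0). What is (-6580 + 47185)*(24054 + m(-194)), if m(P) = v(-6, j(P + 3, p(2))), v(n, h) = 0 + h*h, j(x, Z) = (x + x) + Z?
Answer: 6902037900 - 31022220*√2 ≈ 6.8582e+9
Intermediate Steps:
p(k) = √k
j(x, Z) = Z + 2*x (j(x, Z) = 2*x + Z = Z + 2*x)
v(n, h) = h² (v(n, h) = 0 + h² = h²)
m(P) = (6 + √2 + 2*P)² (m(P) = (√2 + 2*(P + 3))² = (√2 + 2*(3 + P))² = (√2 + (6 + 2*P))² = (6 + √2 + 2*P)²)
(-6580 + 47185)*(24054 + m(-194)) = (-6580 + 47185)*(24054 + (6 + √2 + 2*(-194))²) = 40605*(24054 + (6 + √2 - 388)²) = 40605*(24054 + (-382 + √2)²) = 976712670 + 40605*(-382 + √2)²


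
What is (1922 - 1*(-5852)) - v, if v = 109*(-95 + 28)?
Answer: 15077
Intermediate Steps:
v = -7303 (v = 109*(-67) = -7303)
(1922 - 1*(-5852)) - v = (1922 - 1*(-5852)) - 1*(-7303) = (1922 + 5852) + 7303 = 7774 + 7303 = 15077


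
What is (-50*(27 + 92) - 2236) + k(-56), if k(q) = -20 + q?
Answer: -8262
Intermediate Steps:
(-50*(27 + 92) - 2236) + k(-56) = (-50*(27 + 92) - 2236) + (-20 - 56) = (-50*119 - 2236) - 76 = (-5950 - 2236) - 76 = -8186 - 76 = -8262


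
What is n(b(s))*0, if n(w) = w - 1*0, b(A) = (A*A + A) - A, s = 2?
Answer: 0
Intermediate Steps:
b(A) = A² (b(A) = (A² + A) - A = (A + A²) - A = A²)
n(w) = w (n(w) = w + 0 = w)
n(b(s))*0 = 2²*0 = 4*0 = 0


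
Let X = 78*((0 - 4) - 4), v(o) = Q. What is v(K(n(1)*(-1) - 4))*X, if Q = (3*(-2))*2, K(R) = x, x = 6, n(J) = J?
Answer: 7488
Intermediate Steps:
K(R) = 6
Q = -12 (Q = -6*2 = -12)
v(o) = -12
X = -624 (X = 78*(-4 - 4) = 78*(-8) = -624)
v(K(n(1)*(-1) - 4))*X = -12*(-624) = 7488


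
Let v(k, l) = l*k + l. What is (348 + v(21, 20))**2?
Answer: 620944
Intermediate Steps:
v(k, l) = l + k*l (v(k, l) = k*l + l = l + k*l)
(348 + v(21, 20))**2 = (348 + 20*(1 + 21))**2 = (348 + 20*22)**2 = (348 + 440)**2 = 788**2 = 620944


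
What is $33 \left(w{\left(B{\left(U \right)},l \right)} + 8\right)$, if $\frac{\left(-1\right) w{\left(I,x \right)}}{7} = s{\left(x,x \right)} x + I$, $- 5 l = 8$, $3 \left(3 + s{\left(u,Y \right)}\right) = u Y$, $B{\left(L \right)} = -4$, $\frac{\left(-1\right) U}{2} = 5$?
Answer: $\frac{49324}{125} \approx 394.59$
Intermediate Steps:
$U = -10$ ($U = \left(-2\right) 5 = -10$)
$s{\left(u,Y \right)} = -3 + \frac{Y u}{3}$ ($s{\left(u,Y \right)} = -3 + \frac{u Y}{3} = -3 + \frac{Y u}{3}$)
$l = - \frac{8}{5}$ ($l = \left(- \frac{1}{5}\right) 8 = - \frac{8}{5} \approx -1.6$)
$w{\left(I,x \right)} = - 7 I - 7 x \left(-3 + \frac{x^{2}}{3}\right)$ ($w{\left(I,x \right)} = - 7 \left(\left(-3 + \frac{x x}{3}\right) x + I\right) = - 7 \left(\left(-3 + \frac{x^{2}}{3}\right) x + I\right) = - 7 \left(x \left(-3 + \frac{x^{2}}{3}\right) + I\right) = - 7 \left(I + x \left(-3 + \frac{x^{2}}{3}\right)\right) = - 7 I - 7 x \left(-3 + \frac{x^{2}}{3}\right)$)
$33 \left(w{\left(B{\left(U \right)},l \right)} + 8\right) = 33 \left(\left(\left(-7\right) \left(-4\right) + 21 \left(- \frac{8}{5}\right) - \frac{7 \left(- \frac{8}{5}\right)^{3}}{3}\right) + 8\right) = 33 \left(\left(28 - \frac{168}{5} - - \frac{3584}{375}\right) + 8\right) = 33 \left(\left(28 - \frac{168}{5} + \frac{3584}{375}\right) + 8\right) = 33 \left(\frac{1484}{375} + 8\right) = 33 \cdot \frac{4484}{375} = \frac{49324}{125}$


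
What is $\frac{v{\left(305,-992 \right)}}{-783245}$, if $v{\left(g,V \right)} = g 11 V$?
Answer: $\frac{665632}{156649} \approx 4.2492$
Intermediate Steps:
$v{\left(g,V \right)} = 11 V g$ ($v{\left(g,V \right)} = 11 g V = 11 V g$)
$\frac{v{\left(305,-992 \right)}}{-783245} = \frac{11 \left(-992\right) 305}{-783245} = \left(-3328160\right) \left(- \frac{1}{783245}\right) = \frac{665632}{156649}$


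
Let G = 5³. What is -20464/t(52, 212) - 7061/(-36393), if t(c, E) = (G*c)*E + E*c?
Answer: 3853381/21492666 ≈ 0.17929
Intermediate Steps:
G = 125
t(c, E) = 126*E*c (t(c, E) = (125*c)*E + E*c = 125*E*c + E*c = 126*E*c)
-20464/t(52, 212) - 7061/(-36393) = -20464/(126*212*52) - 7061/(-36393) = -20464/1389024 - 7061*(-1/36393) = -20464*1/1389024 + 7061/36393 = -1279/86814 + 7061/36393 = 3853381/21492666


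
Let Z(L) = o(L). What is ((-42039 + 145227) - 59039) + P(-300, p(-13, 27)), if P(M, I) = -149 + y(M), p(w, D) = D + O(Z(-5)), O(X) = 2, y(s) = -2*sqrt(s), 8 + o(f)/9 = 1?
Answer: 44000 - 20*I*sqrt(3) ≈ 44000.0 - 34.641*I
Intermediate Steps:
o(f) = -63 (o(f) = -72 + 9*1 = -72 + 9 = -63)
Z(L) = -63
p(w, D) = 2 + D (p(w, D) = D + 2 = 2 + D)
P(M, I) = -149 - 2*sqrt(M)
((-42039 + 145227) - 59039) + P(-300, p(-13, 27)) = ((-42039 + 145227) - 59039) + (-149 - 20*I*sqrt(3)) = (103188 - 59039) + (-149 - 20*I*sqrt(3)) = 44149 + (-149 - 20*I*sqrt(3)) = 44000 - 20*I*sqrt(3)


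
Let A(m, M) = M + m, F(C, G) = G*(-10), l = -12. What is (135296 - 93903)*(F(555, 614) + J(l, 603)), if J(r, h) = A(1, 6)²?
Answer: -252124763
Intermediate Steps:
F(C, G) = -10*G
J(r, h) = 49 (J(r, h) = (6 + 1)² = 7² = 49)
(135296 - 93903)*(F(555, 614) + J(l, 603)) = (135296 - 93903)*(-10*614 + 49) = 41393*(-6140 + 49) = 41393*(-6091) = -252124763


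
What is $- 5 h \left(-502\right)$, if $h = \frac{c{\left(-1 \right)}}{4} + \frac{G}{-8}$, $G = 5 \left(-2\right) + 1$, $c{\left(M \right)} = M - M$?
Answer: $\frac{11295}{4} \approx 2823.8$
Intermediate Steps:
$c{\left(M \right)} = 0$
$G = -9$ ($G = -10 + 1 = -9$)
$h = \frac{9}{8}$ ($h = \frac{0}{4} - \frac{9}{-8} = 0 \cdot \frac{1}{4} - - \frac{9}{8} = 0 + \frac{9}{8} = \frac{9}{8} \approx 1.125$)
$- 5 h \left(-502\right) = \left(-5\right) \frac{9}{8} \left(-502\right) = \left(- \frac{45}{8}\right) \left(-502\right) = \frac{11295}{4}$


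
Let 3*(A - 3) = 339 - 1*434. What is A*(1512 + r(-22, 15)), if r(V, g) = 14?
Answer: -131236/3 ≈ -43745.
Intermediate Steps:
A = -86/3 (A = 3 + (339 - 1*434)/3 = 3 + (339 - 434)/3 = 3 + (⅓)*(-95) = 3 - 95/3 = -86/3 ≈ -28.667)
A*(1512 + r(-22, 15)) = -86*(1512 + 14)/3 = -86/3*1526 = -131236/3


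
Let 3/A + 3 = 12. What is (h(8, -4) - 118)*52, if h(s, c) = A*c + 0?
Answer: -18616/3 ≈ -6205.3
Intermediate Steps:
A = ⅓ (A = 3/(-3 + 12) = 3/9 = 3*(⅑) = ⅓ ≈ 0.33333)
h(s, c) = c/3 (h(s, c) = c/3 + 0 = c/3)
(h(8, -4) - 118)*52 = ((⅓)*(-4) - 118)*52 = (-4/3 - 118)*52 = -358/3*52 = -18616/3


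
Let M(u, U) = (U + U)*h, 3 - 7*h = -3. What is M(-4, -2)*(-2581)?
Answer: 61944/7 ≈ 8849.1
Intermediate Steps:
h = 6/7 (h = 3/7 - ⅐*(-3) = 3/7 + 3/7 = 6/7 ≈ 0.85714)
M(u, U) = 12*U/7 (M(u, U) = (U + U)*(6/7) = (2*U)*(6/7) = 12*U/7)
M(-4, -2)*(-2581) = ((12/7)*(-2))*(-2581) = -24/7*(-2581) = 61944/7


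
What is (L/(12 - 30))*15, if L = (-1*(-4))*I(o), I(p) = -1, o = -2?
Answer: 10/3 ≈ 3.3333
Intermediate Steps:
L = -4 (L = -1*(-4)*(-1) = 4*(-1) = -4)
(L/(12 - 30))*15 = (-4/(12 - 30))*15 = (-4/(-18))*15 = -1/18*(-4)*15 = (2/9)*15 = 10/3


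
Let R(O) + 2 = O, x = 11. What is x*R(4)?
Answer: 22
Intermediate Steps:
R(O) = -2 + O
x*R(4) = 11*(-2 + 4) = 11*2 = 22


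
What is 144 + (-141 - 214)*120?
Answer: -42456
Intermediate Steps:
144 + (-141 - 214)*120 = 144 - 355*120 = 144 - 42600 = -42456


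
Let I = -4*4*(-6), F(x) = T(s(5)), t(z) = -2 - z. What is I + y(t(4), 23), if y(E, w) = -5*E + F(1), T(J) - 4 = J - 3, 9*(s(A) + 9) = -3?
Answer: 353/3 ≈ 117.67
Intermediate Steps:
s(A) = -28/3 (s(A) = -9 + (⅑)*(-3) = -9 - ⅓ = -28/3)
T(J) = 1 + J (T(J) = 4 + (J - 3) = 4 + (-3 + J) = 1 + J)
F(x) = -25/3 (F(x) = 1 - 28/3 = -25/3)
y(E, w) = -25/3 - 5*E (y(E, w) = -5*E - 25/3 = -25/3 - 5*E)
I = 96 (I = -16*(-6) = 96)
I + y(t(4), 23) = 96 + (-25/3 - 5*(-2 - 1*4)) = 96 + (-25/3 - 5*(-2 - 4)) = 96 + (-25/3 - 5*(-6)) = 96 + (-25/3 + 30) = 96 + 65/3 = 353/3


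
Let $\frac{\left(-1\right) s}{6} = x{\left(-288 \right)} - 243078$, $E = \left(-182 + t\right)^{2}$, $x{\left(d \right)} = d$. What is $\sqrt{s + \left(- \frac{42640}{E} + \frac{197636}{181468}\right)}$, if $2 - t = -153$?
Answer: $\frac{\sqrt{2190794957832621203}}{1224909} \approx 1208.4$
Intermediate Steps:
$t = 155$ ($t = 2 - -153 = 2 + 153 = 155$)
$E = 729$ ($E = \left(-182 + 155\right)^{2} = \left(-27\right)^{2} = 729$)
$s = 1460196$ ($s = - 6 \left(-288 - 243078\right) = \left(-6\right) \left(-243366\right) = 1460196$)
$\sqrt{s + \left(- \frac{42640}{E} + \frac{197636}{181468}\right)} = \sqrt{1460196 + \left(- \frac{42640}{729} + \frac{197636}{181468}\right)} = \sqrt{1460196 + \left(\left(-42640\right) \frac{1}{729} + 197636 \cdot \frac{1}{181468}\right)} = \sqrt{1460196 + \left(- \frac{42640}{729} + \frac{49409}{45367}\right)} = \sqrt{1460196 - \frac{1898429719}{33072543}} = \sqrt{\frac{48290496568709}{33072543}} = \frac{\sqrt{2190794957832621203}}{1224909}$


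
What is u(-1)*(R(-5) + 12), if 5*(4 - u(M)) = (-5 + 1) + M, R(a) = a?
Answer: 35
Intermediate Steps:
u(M) = 24/5 - M/5 (u(M) = 4 - ((-5 + 1) + M)/5 = 4 - (-4 + M)/5 = 4 + (⅘ - M/5) = 24/5 - M/5)
u(-1)*(R(-5) + 12) = (24/5 - ⅕*(-1))*(-5 + 12) = (24/5 + ⅕)*7 = 5*7 = 35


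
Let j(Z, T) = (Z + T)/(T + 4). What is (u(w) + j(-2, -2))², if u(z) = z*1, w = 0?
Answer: 4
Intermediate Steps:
j(Z, T) = (T + Z)/(4 + T)
u(z) = z
(u(w) + j(-2, -2))² = (0 + (-2 - 2)/(4 - 2))² = (0 - 4/2)² = (0 + (½)*(-4))² = (0 - 2)² = (-2)² = 4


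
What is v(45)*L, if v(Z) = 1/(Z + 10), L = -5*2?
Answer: -2/11 ≈ -0.18182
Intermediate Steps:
L = -10
v(Z) = 1/(10 + Z)
v(45)*L = -10/(10 + 45) = -10/55 = (1/55)*(-10) = -2/11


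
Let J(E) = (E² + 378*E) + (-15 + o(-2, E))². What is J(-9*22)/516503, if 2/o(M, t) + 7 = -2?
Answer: -2868071/41836743 ≈ -0.068554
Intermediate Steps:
o(M, t) = -2/9 (o(M, t) = 2/(-7 - 2) = 2/(-9) = 2*(-⅑) = -2/9)
J(E) = 18769/81 + E² + 378*E (J(E) = (E² + 378*E) + (-15 - 2/9)² = (E² + 378*E) + (-137/9)² = (E² + 378*E) + 18769/81 = 18769/81 + E² + 378*E)
J(-9*22)/516503 = (18769/81 + (-9*22)² + 378*(-9*22))/516503 = (18769/81 + (-198)² + 378*(-198))*(1/516503) = (18769/81 + 39204 - 74844)*(1/516503) = -2868071/81*1/516503 = -2868071/41836743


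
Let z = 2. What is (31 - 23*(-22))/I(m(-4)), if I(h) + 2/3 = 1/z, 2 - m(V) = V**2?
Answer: -3222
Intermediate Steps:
m(V) = 2 - V**2
I(h) = -1/6 (I(h) = -2/3 + 1/2 = -1/6)
(31 - 23*(-22))/I(m(-4)) = (31 - 23*(-22))/(-1/6) = (31 + 506)*(-6) = 537*(-6) = -3222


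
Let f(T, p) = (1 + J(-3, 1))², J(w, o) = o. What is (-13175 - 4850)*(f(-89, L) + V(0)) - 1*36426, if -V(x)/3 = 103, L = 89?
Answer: 5461199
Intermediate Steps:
V(x) = -309 (V(x) = -3*103 = -309)
f(T, p) = 4 (f(T, p) = (1 + 1)² = 2² = 4)
(-13175 - 4850)*(f(-89, L) + V(0)) - 1*36426 = (-13175 - 4850)*(4 - 309) - 1*36426 = -18025*(-305) - 36426 = 5497625 - 36426 = 5461199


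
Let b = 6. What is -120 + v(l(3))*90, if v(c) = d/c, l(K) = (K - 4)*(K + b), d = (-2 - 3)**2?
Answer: -370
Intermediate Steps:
d = 25 (d = (-5)**2 = 25)
l(K) = (-4 + K)*(6 + K) (l(K) = (K - 4)*(K + 6) = (-4 + K)*(6 + K))
v(c) = 25/c
-120 + v(l(3))*90 = -120 + (25/(-24 + 3**2 + 2*3))*90 = -120 + (25/(-24 + 9 + 6))*90 = -120 + (25/(-9))*90 = -120 + (25*(-1/9))*90 = -120 - 25/9*90 = -120 - 250 = -370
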